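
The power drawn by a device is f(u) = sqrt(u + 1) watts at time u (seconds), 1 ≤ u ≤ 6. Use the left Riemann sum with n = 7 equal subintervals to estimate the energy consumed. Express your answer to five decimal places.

10.01441

Δu = (6 − 1)/7 = 5/7.
Left endpoints: 1, 12/7, 17/7, 22/7, 27/7, 32/7, 37/7.
f(1) ≈ 1.41421, f(12/7) ≈ 1.64751, f(17/7) ≈ 1.85164, f(22/7) ≈ 2.03540, f(27/7) ≈ 2.20389, f(32/7) ≈ 2.36039, f(37/7) ≈ 2.50713.
Sum = Δu · [f(1) + f(12/7) + f(17/7) + ...].
Sum ≈ 10.01441.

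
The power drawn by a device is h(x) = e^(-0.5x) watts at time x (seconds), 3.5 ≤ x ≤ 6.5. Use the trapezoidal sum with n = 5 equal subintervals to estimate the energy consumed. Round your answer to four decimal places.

0.2720

Δx = (6.5 − 3.5)/5 = 0.6.
h(3.5) ≈ 0.1738, h(4.1) ≈ 0.1287, h(4.7) ≈ 0.0954, h(5.3) ≈ 0.0707, h(5.9) ≈ 0.0523, h(6.5) ≈ 0.0388.
T_5 = (Δx/2)·[h(x_0) + 2h(x_1) + ... + 2h(x_{4}) + h(x_5)].
Sum ≈ 0.2720.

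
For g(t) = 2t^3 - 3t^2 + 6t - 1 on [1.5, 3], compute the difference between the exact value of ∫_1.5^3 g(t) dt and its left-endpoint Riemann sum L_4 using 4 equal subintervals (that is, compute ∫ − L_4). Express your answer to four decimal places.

6.3809

Exact integral: ∫_1.5^3 g(t) dt = 33.09375.
L_4 ≈ 26.712891.
Error ≈ 33.09375 − 26.712891 ≈ 6.3809.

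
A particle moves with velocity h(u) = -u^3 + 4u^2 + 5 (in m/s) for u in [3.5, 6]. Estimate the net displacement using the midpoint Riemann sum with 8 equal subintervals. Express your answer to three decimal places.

-42.943

Δu = (6 − 3.5)/8 = 0.3125.
Midpoints: 3.65625, 3.96875, 4.28125, 4.59375, 4.90625, 5.21875, 5.53125, 5.84375.
h(3.65625) = 314419/32768, h(3.96875) = 179969/32768, h(4.28125) = -5081/32768, h(4.59375) = -246731/32768, h(4.90625) = -550981/32768, h(5.21875) = -923831/32768, h(5.53125) = -1371281/32768, h(5.84375) = -1899331/32768.
Sum = Δu · [h(3.65625) + h(3.96875) + h(4.28125) + ...].
Sum ≈ -42.943.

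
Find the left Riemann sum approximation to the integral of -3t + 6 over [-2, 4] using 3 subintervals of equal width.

36

Δt = (4 − (-2))/3 = 2.
Left endpoints: -2, 0, 2.
f(-2) = 12, f(0) = 6, f(2) = 0.
Sum = Δt · [f(-2) + f(0) + f(2)].
Sum = 36.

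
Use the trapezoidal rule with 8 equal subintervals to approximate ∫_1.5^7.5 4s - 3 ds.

Δs = (7.5 − 1.5)/8 = 0.75.
f(1.5) = 3, f(2.25) = 6, f(3) = 9, f(3.75) = 12, f(4.5) = 15, f(5.25) = 18, f(6) = 21, f(6.75) = 24, f(7.5) = 27.
T_8 = (Δs/2)·[f(s_0) + 2f(s_1) + ... + 2f(s_{7}) + f(s_8)].
Sum = 90.

90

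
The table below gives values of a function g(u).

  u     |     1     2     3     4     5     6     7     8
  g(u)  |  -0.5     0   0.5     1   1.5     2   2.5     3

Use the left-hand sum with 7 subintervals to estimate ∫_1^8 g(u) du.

Δu = 1.
Sum = 1·[(-0.5) + 0 + 0.5 + 1 + 1.5 + 2 + 2.5] = 7.

7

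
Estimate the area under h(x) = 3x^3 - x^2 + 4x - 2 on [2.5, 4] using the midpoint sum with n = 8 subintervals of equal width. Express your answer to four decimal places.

Δx = (4 − 2.5)/8 = 0.1875.
Midpoints: 2.59375, 2.78125, 2.96875, 3.15625, 3.34375, 3.53125, 3.71875, 3.90625.
h(2.59375) = 1769345/32768, h(2.78125) = 2160443/32768, h(2.96875) = 2606909/32768, h(3.15625) = 3112631/32768, h(3.34375) = 3681497/32768, h(3.53125) = 4317395/32768, h(3.71875) = 5024213/32768, h(3.90625) = 5805839/32768.
Sum = Δx · [h(2.59375) + h(2.78125) + h(2.96875) + ...].
Sum ≈ 162.9540.

162.9540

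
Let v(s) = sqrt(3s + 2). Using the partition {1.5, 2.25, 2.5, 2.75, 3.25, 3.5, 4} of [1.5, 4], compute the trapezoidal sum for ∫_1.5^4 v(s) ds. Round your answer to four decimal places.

7.9529

Subinterval widths: 0.75, 0.25, 0.25, 0.5, 0.25, 0.5.
v(1.5) ≈ 2.5495, v(2.25) ≈ 2.9580, v(2.5) ≈ 3.0822, v(2.75) ≈ 3.2016, v(3.25) ≈ 3.4278, v(3.5) ≈ 3.5355, v(4) ≈ 3.7417.
On each subinterval the trapezoid contributes (Δs_i/2)·[v(s_{i-1}) + v(s_i)].
Sum ≈ 7.9529.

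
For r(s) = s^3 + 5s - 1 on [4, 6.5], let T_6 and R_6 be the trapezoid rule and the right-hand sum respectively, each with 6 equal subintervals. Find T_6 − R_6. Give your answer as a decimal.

-46.484375

T_6 ≈ 446.52995.
R_6 ≈ 493.01432.
T_6 − R_6 = -46.484375.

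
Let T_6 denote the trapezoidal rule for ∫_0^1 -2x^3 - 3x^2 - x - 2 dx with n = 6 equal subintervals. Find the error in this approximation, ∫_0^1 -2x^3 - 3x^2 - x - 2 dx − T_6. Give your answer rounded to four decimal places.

0.0278

Exact integral: ∫_0^1 f(x) dx = -4.
T_6 ≈ -4.027778.
Error ≈ -4 − (-4.027778) ≈ 0.0278.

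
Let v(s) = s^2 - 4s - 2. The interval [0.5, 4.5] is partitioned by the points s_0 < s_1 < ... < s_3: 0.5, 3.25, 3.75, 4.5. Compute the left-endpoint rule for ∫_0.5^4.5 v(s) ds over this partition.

Subinterval widths: 2.75, 0.5, 0.75.
Left endpoints: 0.5, 3.25, 3.75.
v(0.5) = -3.75, v(3.25) = -4.4375, v(3.75) = -2.9375.
Sum = Σ Δs_i · v(s_i).
Sum = -14.734375.

-14.734375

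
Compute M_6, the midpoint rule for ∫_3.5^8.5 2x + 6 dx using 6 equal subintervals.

90

Δx = (8.5 − 3.5)/6 = 5/6.
Midpoints: 47/12, 4.75, 67/12, 77/12, 7.25, 97/12.
f(47/12) = 83/6, f(4.75) = 15.5, f(67/12) = 103/6, f(77/12) = 113/6, f(7.25) = 20.5, f(97/12) = 133/6.
Sum = Δx · [f(47/12) + f(4.75) + f(67/12) + ...].
Sum = 90.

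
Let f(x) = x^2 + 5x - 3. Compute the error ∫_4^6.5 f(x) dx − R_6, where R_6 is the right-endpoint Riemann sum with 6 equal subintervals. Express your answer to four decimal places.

-8.1453

Exact integral: ∫_4^6.5 f(x) dx ≈ 128.333333.
R_6 ≈ 136.478588.
Error ≈ 128.333333 − 136.478588 ≈ -8.1453.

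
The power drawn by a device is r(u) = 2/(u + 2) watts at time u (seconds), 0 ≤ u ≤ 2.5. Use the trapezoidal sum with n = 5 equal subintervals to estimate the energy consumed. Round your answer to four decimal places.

1.6302

Δu = (2.5 − 0)/5 = 0.5.
r(0) = 1, r(0.5) = 0.8, r(1) = 2/3, r(1.5) = 4/7, r(2) = 0.5, r(2.5) = 4/9.
T_5 = (Δu/2)·[r(u_0) + 2r(u_1) + ... + 2r(u_{4}) + r(u_5)].
Sum ≈ 1.6302.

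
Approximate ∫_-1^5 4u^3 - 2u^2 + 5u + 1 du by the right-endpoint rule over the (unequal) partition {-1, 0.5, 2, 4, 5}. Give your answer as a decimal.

Subinterval widths: 1.5, 1.5, 2, 1.
Right endpoints: 0.5, 2, 4, 5.
f(0.5) = 3.5, f(2) = 35, f(4) = 245, f(5) = 476.
Sum = Σ Δu_i · f(u_i).
Sum = 1023.75.

1023.75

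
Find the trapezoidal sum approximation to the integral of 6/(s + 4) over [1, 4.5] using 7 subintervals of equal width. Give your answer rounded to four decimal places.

Δs = (4.5 − 1)/7 = 0.5.
f(1) = 1.2, f(1.5) = 12/11, f(2) = 1, f(2.5) = 12/13, f(3) = 6/7, f(3.5) = 0.8, f(4) = 0.75, f(4.5) = 12/17.
T_7 = (Δs/2)·[f(s_0) + 2f(s_1) + ... + 2f(s_{6}) + f(s_7)].
Sum ≈ 3.1870.

3.1870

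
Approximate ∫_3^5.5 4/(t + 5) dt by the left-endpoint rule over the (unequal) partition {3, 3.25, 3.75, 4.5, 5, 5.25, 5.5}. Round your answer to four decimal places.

Subinterval widths: 0.25, 0.5, 0.75, 0.5, 0.25, 0.25.
Left endpoints: 3, 3.25, 3.75, 4.5, 5, 5.25.
f(3) = 0.5, f(3.25) = 16/33, f(3.75) = 16/35, f(4.5) = 8/19, f(5) = 0.4, f(5.25) = 16/41.
Sum = Σ Δt_i · f(t_i).
Sum ≈ 1.1184.

1.1184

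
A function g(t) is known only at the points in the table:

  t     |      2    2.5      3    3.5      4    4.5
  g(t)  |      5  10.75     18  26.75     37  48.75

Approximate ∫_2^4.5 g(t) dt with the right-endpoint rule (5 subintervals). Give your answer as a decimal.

70.625

Δt = 0.5.
Sum = 0.5·[10.75 + 18 + 26.75 + 37 + 48.75] = 70.625.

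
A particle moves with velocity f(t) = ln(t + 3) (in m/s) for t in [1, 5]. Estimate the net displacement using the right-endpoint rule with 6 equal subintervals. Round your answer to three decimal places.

7.317

Δt = (5 − 1)/6 = 2/3.
Right endpoints: 5/3, 7/3, 3, 11/3, 13/3, 5.
f(5/3) ≈ 1.540, f(7/3) ≈ 1.674, f(3) ≈ 1.792, f(11/3) ≈ 1.897, f(13/3) ≈ 1.992, f(5) ≈ 2.079.
Sum = Δt · [f(5/3) + f(7/3) + f(3) + ...].
Sum ≈ 7.317.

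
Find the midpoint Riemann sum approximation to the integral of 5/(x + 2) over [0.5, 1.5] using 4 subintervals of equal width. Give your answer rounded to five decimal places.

Δx = (1.5 − 0.5)/4 = 0.25.
Midpoints: 0.625, 0.875, 1.125, 1.375.
f(0.625) = 40/21, f(0.875) = 40/23, f(1.125) = 1.6, f(1.375) = 40/27.
Sum = Δx · [f(0.625) + f(0.875) + f(1.125) + f(1.375)].
Sum ≈ 1.68134.

1.68134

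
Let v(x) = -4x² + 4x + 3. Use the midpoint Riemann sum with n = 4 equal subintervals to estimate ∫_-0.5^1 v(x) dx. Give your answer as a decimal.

Δx = (1 − (-0.5))/4 = 0.375.
Midpoints: -0.3125, 0.0625, 0.4375, 0.8125.
v(-0.3125) = 1.359375, v(0.0625) = 3.234375, v(0.4375) = 3.984375, v(0.8125) = 3.609375.
Sum = Δx · [v(-0.3125) + v(0.0625) + v(0.4375) + v(0.8125)].
Sum = 4.5703125.

4.5703125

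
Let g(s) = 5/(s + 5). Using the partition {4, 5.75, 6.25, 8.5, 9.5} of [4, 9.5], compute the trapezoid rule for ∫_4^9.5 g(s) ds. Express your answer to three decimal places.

Subinterval widths: 1.75, 0.5, 2.25, 1.
g(4) = 5/9, g(5.75) = 20/43, g(6.25) = 4/9, g(8.5) = 10/27, g(9.5) = 10/29.
On each subinterval the trapezoid contributes (Δs_i/2)·[g(s_{i-1}) + g(s_i)].
Sum ≈ 2.395.

2.395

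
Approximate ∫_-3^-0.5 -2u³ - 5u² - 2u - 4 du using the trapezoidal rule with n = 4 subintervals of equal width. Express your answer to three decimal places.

Δu = (-0.5 − (-3))/4 = 0.625.
f(-3) = 11, f(-2.375) = -0.66015625, f(-1.75) = -5.09375, f(-1.125) = -5.23046875, f(-0.5) = -4.
T_4 = (Δu/2)·[f(u_0) + 2f(u_1) + 2f(u_2) + 2f(u_3) + f(u_4)].
Sum ≈ -4.678.

-4.678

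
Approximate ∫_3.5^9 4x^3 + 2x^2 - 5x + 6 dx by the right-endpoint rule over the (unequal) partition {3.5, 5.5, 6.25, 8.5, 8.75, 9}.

Subinterval widths: 2, 0.75, 2.25, 0.25, 0.25.
Right endpoints: 5.5, 6.25, 8.5, 8.75, 9.
f(5.5) = 704.5, f(6.25) = 1029.4375, f(8.5) = 2564.5, f(8.75) = 2795.0625, f(9) = 3039.
Sum = Σ Δx_i · f(x_i).
Sum = 9409.71875.

9409.71875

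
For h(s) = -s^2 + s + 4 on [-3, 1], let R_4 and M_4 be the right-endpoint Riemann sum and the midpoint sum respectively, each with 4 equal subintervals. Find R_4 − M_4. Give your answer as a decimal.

R_4 = 8.
M_4 = 3.
R_4 − M_4 = 5.

5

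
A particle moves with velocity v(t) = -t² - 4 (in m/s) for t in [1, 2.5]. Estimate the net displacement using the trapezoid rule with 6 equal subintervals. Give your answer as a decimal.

Δt = (2.5 − 1)/6 = 0.25.
v(1) = -5, v(1.25) = -5.5625, v(1.5) = -6.25, v(1.75) = -7.0625, v(2) = -8, v(2.25) = -9.0625, v(2.5) = -10.25.
T_6 = (Δt/2)·[v(t_0) + 2v(t_1) + ... + 2v(t_{5}) + v(t_6)].
Sum = -10.890625.

-10.890625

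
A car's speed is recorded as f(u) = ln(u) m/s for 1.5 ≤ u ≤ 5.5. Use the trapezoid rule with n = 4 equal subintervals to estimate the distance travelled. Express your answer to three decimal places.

Δu = (5.5 − 1.5)/4 = 1.
f(1.5) ≈ 0.405, f(2.5) ≈ 0.916, f(3.5) ≈ 1.253, f(4.5) ≈ 1.504, f(5.5) ≈ 1.705.
T_4 = (Δu/2)·[f(u_0) + 2f(u_1) + 2f(u_2) + 2f(u_3) + f(u_4)].
Sum ≈ 4.728.

4.728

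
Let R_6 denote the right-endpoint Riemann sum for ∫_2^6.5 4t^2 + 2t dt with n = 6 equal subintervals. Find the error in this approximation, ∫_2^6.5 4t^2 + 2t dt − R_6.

-62.4375

Exact integral: ∫_2^6.5 f(t) dt = 393.75.
R_6 = 456.1875.
Error = 393.75 − 456.1875 = -62.4375.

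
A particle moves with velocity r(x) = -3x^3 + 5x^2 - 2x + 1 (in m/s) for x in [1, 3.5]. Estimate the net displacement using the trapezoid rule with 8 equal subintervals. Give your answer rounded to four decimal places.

Δx = (3.5 − 1)/8 = 0.3125.
r(1) = 1, r(1.3125) = 841/4096, r(1.625) = -983/512, r(1.9375) = -24269/4096, r(2.25) = -12.359375, r(2.5625) = -89179/4096, r(2.875) = -17773/512, r(3.1875) = -211889/4096, r(3.5) = -73.375.
T_8 = (Δx/2)·[r(x_0) + 2r(x_1) + ... + 2r(x_{7}) + r(x_8)].
Sum ≈ -51.3757.

-51.3757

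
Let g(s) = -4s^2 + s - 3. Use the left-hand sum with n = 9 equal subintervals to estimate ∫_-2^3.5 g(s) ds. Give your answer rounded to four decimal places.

-73.1749

Δs = (3.5 − (-2))/9 = 11/18.
Left endpoints: -2, -25/18, -7/9, -1/6, 4/9, 19/18, 5/3, 41/18, 26/9.
g(-2) = -21, g(-25/18) = -1961/162, g(-7/9) = -502/81, g(-1/6) = -59/18, g(4/9) = -271/81, g(19/18) = -1037/162, g(5/3) = -112/9, g(41/18) = -3479/162, g(26/9) = -2713/81.
Sum = Δs · [g(-2) + g(-25/18) + g(-7/9) + ...].
Sum ≈ -73.1749.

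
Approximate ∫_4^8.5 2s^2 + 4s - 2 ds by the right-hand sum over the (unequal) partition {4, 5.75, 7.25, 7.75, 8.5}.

557.59375

Subinterval widths: 1.75, 1.5, 0.5, 0.75.
Right endpoints: 5.75, 7.25, 7.75, 8.5.
f(5.75) = 87.125, f(7.25) = 132.125, f(7.75) = 149.125, f(8.5) = 176.5.
Sum = Σ Δs_i · f(s_i).
Sum = 557.59375.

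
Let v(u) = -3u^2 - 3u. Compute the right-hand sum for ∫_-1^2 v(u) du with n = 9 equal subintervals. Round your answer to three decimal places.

-16.667

Δu = (2 − (-1))/9 = 1/3.
Right endpoints: -2/3, -1/3, 0, 1/3, 2/3, 1, 4/3, 5/3, 2.
v(-2/3) = 2/3, v(-1/3) = 2/3, v(0) = 0, v(1/3) = -4/3, v(2/3) = -10/3, v(1) = -6, v(4/3) = -28/3, v(5/3) = -40/3, v(2) = -18.
Sum = Δu · [v(-2/3) + v(-1/3) + v(0) + ...].
Sum ≈ -16.667.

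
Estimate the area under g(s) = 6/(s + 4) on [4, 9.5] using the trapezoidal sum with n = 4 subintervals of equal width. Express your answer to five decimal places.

3.14903

Δs = (9.5 − 4)/4 = 1.375.
g(4) = 0.75, g(5.375) = 0.64, g(6.75) = 24/43, g(8.125) = 48/97, g(9.5) = 4/9.
T_4 = (Δs/2)·[g(s_0) + 2g(s_1) + 2g(s_2) + 2g(s_3) + g(s_4)].
Sum ≈ 3.14903.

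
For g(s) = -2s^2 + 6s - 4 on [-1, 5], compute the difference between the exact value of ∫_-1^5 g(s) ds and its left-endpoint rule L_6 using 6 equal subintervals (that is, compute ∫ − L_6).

Exact integral: ∫_-1^5 g(s) ds = -36.
L_6 = -32.
Error = -36 − (-32) = -4.

-4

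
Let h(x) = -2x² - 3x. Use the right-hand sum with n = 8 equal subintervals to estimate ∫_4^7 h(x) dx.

Δx = (7 − 4)/8 = 0.375.
Right endpoints: 4.375, 4.75, 5.125, 5.5, 5.875, 6.25, 6.625, 7.
h(4.375) = -51.40625, h(4.75) = -59.375, h(5.125) = -67.90625, h(5.5) = -77, h(5.875) = -86.65625, h(6.25) = -96.875, h(6.625) = -107.65625, h(7) = -119.
Sum = Δx · [h(4.375) + h(4.75) + h(5.125) + ...].
Sum = -249.703125.

-249.703125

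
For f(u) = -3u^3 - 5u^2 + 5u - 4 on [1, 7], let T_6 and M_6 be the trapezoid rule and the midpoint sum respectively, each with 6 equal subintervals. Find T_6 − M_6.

T_6 = -2315.
M_6 = -2253.5.
T_6 − M_6 = -61.5.

-61.5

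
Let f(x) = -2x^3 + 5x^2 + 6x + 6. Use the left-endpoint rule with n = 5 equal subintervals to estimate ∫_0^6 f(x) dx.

Δx = (6 − 0)/5 = 1.2.
Left endpoints: 0, 1.2, 2.4, 3.6, 4.8.
f(0) = 6, f(1.2) = 16.944, f(2.4) = 21.552, f(3.6) = -0.912, f(4.8) = -71.184.
Sum = Δx · [f(0) + f(1.2) + f(2.4) + f(3.6) + f(4.8)].
Sum = -33.12.

-33.12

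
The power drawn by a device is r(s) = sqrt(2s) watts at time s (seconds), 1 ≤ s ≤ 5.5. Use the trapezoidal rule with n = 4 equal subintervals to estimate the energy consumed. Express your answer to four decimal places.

11.1763

Δs = (5.5 − 1)/4 = 1.125.
r(1) ≈ 1.4142, r(2.125) ≈ 2.0616, r(3.25) ≈ 2.5495, r(4.375) ≈ 2.9580, r(5.5) ≈ 3.3166.
T_4 = (Δs/2)·[r(s_0) + 2r(s_1) + 2r(s_2) + 2r(s_3) + r(s_4)].
Sum ≈ 11.1763.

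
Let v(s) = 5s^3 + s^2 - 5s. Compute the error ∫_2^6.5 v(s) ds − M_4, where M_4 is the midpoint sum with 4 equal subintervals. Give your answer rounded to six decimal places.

30.730957

Exact integral: ∫_2^6.5 v(s) ds = 2204.578125.
M_4 ≈ 2173.84716797.
Error ≈ 2204.578125 − 2173.84716797 ≈ 30.730957.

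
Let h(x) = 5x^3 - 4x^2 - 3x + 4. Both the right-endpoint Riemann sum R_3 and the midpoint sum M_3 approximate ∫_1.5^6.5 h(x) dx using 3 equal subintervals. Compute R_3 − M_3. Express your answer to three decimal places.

1178.819

R_3 ≈ 2937.33796.
M_3 ≈ 1758.51852.
R_3 − M_3 ≈ 1178.819.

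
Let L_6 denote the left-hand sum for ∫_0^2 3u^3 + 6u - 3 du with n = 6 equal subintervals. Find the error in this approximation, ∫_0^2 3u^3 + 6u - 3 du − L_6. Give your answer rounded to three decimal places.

5.667

Exact integral: ∫_0^2 f(u) du = 18.
L_6 ≈ 12.33333.
Error ≈ 18 − 12.33333 ≈ 5.667.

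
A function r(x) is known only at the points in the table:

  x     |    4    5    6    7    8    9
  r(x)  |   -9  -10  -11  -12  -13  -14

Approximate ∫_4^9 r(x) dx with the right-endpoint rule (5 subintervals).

Δx = 1.
Sum = 1·[(-10) + (-11) + (-12) + (-13) + (-14)] = -60.

-60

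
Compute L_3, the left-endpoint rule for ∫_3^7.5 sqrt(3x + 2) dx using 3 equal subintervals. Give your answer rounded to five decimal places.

Δx = (7.5 − 3)/3 = 1.5.
Left endpoints: 3, 4.5, 6.
f(3) ≈ 3.31662, f(4.5) ≈ 3.93700, f(6) ≈ 4.47214.
Sum = Δx · [f(3) + f(4.5) + f(6)].
Sum ≈ 17.58865.

17.58865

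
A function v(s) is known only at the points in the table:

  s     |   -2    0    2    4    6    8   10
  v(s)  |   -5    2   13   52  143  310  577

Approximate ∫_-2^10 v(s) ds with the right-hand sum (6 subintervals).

2194

Δs = 2.
Sum = 2·[2 + 13 + 52 + 143 + 310 + 577] = 2194.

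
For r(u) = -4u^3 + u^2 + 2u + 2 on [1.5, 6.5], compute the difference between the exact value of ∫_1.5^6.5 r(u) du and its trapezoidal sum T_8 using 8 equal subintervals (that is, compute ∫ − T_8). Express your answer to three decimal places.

Exact integral: ∫_1.5^6.5 r(u) du ≈ -1639.58333.
T_8 = -1654.8828125.
Error ≈ -1639.58333 − (-1654.8828125) ≈ 15.299.

15.299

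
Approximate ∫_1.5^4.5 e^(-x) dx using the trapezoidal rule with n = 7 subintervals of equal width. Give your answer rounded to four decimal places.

Δx = (4.5 − 1.5)/7 = 3/7.
f(1.5) ≈ 0.2231, f(27/14) ≈ 0.1454, f(33/14) ≈ 0.0947, f(39/14) ≈ 0.0617, f(45/14) ≈ 0.0402, f(51/14) ≈ 0.0262, f(57/14) ≈ 0.0171, f(4.5) ≈ 0.0111.
T_7 = (Δx/2)·[f(x_0) + 2f(x_1) + ... + 2f(x_{6}) + f(x_7)].
Sum ≈ 0.2153.

0.2153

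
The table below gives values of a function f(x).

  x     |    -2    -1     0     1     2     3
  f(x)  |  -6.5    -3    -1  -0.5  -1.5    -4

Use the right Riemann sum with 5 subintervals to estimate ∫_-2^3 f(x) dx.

Δx = 1.
Sum = 1·[(-3) + (-1) + (-0.5) + (-1.5) + (-4)] = -10.

-10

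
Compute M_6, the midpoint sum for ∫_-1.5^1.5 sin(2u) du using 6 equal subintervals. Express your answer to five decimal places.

0.00000

Δu = (1.5 − (-1.5))/6 = 0.5.
Midpoints: -1.25, -0.75, -0.25, 0.25, 0.75, 1.25.
f(-1.25) ≈ -0.59847, f(-0.75) ≈ -0.99749, f(-0.25) ≈ -0.47943, f(0.25) ≈ 0.47943, f(0.75) ≈ 0.99749, f(1.25) ≈ 0.59847.
Sum = Δu · [f(-1.25) + f(-0.75) + f(-0.25) + ...].
Sum ≈ 0.00000.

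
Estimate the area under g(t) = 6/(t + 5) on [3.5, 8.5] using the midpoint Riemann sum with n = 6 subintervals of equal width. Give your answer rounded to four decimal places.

2.7743

Δt = (8.5 − 3.5)/6 = 5/6.
Midpoints: 47/12, 4.75, 67/12, 77/12, 7.25, 97/12.
g(47/12) = 72/107, g(4.75) = 8/13, g(67/12) = 72/127, g(77/12) = 72/137, g(7.25) = 24/49, g(97/12) = 72/157.
Sum = Δt · [g(47/12) + g(4.75) + g(67/12) + ...].
Sum ≈ 2.7743.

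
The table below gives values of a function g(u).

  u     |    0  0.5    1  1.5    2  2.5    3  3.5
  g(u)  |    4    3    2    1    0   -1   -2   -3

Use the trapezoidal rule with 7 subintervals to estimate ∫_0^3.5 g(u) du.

1.75

Δu = 0.5.
T_7 = (0.5/2)·[4 + 2·3 + 2·2 + 2·1 + 2·0 + 2·(-1) + 2·(-2) + (-3)] = 1.75.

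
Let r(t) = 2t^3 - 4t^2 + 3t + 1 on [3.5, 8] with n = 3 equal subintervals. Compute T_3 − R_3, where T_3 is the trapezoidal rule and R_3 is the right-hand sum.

-558.5625

T_3 = 1481.0625.
R_3 = 2039.625.
T_3 − R_3 = -558.5625.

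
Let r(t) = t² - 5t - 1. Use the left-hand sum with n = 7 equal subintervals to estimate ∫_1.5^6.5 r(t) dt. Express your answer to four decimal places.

-19.5153

Δt = (6.5 − 1.5)/7 = 5/7.
Left endpoints: 1.5, 31/14, 41/14, 51/14, 61/14, 71/14, 81/14.
r(1.5) = -6.25, r(31/14) = -1405/196, r(41/14) = -1385/196, r(51/14) = -1165/196, r(61/14) = -745/196, r(71/14) = -125/196, r(81/14) = 695/196.
Sum = Δt · [r(1.5) + r(31/14) + r(41/14) + ...].
Sum ≈ -19.5153.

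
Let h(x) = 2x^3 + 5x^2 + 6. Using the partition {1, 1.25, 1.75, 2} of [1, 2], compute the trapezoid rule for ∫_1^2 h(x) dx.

Subinterval widths: 0.25, 0.5, 0.25.
h(1) = 13, h(1.25) = 17.71875, h(1.75) = 32.03125, h(2) = 42.
On each subinterval the trapezoid contributes (Δx_i/2)·[h(x_{i-1}) + h(x_i)].
Sum = 25.53125.

25.53125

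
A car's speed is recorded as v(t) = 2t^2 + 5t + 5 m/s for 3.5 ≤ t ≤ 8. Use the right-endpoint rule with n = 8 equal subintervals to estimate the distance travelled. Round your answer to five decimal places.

Δt = (8 − 3.5)/8 = 0.5625.
Right endpoints: 4.0625, 4.625, 5.1875, 5.75, 6.3125, 6.875, 7.4375, 8.
v(4.0625) = 58.3203125, v(4.625) = 70.90625, v(5.1875) = 84.7578125, v(5.75) = 99.875, v(6.3125) = 116.2578125, v(6.875) = 133.90625, v(7.4375) = 152.8203125, v(8) = 173.
Sum = Δt · [v(4.0625) + v(4.625) + v(5.1875) + ...].
Sum ≈ 500.53711.

500.53711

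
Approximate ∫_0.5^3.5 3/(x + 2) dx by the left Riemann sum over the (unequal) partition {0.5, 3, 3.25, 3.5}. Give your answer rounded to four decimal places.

Subinterval widths: 2.5, 0.25, 0.25.
Left endpoints: 0.5, 3, 3.25.
f(0.5) = 1.2, f(3) = 0.6, f(3.25) = 4/7.
Sum = Σ Δx_i · f(x_i).
Sum ≈ 3.2929.

3.2929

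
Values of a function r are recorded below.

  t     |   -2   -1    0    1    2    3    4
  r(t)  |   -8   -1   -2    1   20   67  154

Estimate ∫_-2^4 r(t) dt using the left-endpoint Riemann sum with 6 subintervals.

77

Δt = 1.
Sum = 1·[(-8) + (-1) + (-2) + 1 + 20 + 67] = 77.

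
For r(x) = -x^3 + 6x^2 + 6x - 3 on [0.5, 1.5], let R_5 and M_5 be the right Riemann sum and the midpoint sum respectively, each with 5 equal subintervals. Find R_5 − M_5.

R_5 = 9.745.
M_5 = 8.24.
R_5 − M_5 = 1.505.

1.505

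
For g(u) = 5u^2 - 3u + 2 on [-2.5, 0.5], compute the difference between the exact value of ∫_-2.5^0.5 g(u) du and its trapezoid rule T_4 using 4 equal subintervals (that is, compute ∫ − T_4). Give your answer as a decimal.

Exact integral: ∫_-2.5^0.5 g(u) du = 41.25.
T_4 = 42.65625.
Error = 41.25 − 42.65625 = -1.40625.

-1.40625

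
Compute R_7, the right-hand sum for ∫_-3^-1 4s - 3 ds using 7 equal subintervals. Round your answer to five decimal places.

Δs = (-1 − (-3))/7 = 2/7.
Right endpoints: -19/7, -17/7, -15/7, -13/7, -11/7, -9/7, -1.
f(-19/7) = -97/7, f(-17/7) = -89/7, f(-15/7) = -81/7, f(-13/7) = -73/7, f(-11/7) = -65/7, f(-9/7) = -57/7, f(-1) = -7.
Sum = Δs · [f(-19/7) + f(-17/7) + f(-15/7) + ...].
Sum ≈ -20.85714.

-20.85714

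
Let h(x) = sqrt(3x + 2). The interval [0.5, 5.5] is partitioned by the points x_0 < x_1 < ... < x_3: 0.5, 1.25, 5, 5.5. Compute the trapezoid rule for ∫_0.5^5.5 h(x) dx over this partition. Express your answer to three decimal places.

15.934

Subinterval widths: 0.75, 3.75, 0.5.
h(0.5) ≈ 1.871, h(1.25) ≈ 2.398, h(5) ≈ 4.123, h(5.5) ≈ 4.301.
On each subinterval the trapezoid contributes (Δx_i/2)·[h(x_{i-1}) + h(x_i)].
Sum ≈ 15.934.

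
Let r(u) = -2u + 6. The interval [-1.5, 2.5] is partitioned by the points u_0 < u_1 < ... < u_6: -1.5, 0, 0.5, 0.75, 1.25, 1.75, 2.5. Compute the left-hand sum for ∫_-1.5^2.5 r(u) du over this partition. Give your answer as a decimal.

Subinterval widths: 1.5, 0.5, 0.25, 0.5, 0.5, 0.75.
Left endpoints: -1.5, 0, 0.5, 0.75, 1.25, 1.75.
r(-1.5) = 9, r(0) = 6, r(0.5) = 5, r(0.75) = 4.5, r(1.25) = 3.5, r(1.75) = 2.5.
Sum = Σ Δu_i · r(u_i).
Sum = 23.625.

23.625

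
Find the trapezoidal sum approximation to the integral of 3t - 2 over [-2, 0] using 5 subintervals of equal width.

-10

Δt = (0 − (-2))/5 = 0.4.
f(-2) = -8, f(-1.6) = -6.8, f(-1.2) = -5.6, f(-0.8) = -4.4, f(-0.4) = -3.2, f(0) = -2.
T_5 = (Δt/2)·[f(t_0) + 2f(t_1) + ... + 2f(t_{4}) + f(t_5)].
Sum = -10.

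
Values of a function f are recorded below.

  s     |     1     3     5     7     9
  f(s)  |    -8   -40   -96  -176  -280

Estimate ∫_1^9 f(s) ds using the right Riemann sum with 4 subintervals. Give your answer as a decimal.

-1184

Δs = 2.
Sum = 2·[(-40) + (-96) + (-176) + (-280)] = -1184.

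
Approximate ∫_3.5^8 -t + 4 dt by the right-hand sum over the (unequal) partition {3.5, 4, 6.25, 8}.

Subinterval widths: 0.5, 2.25, 1.75.
Right endpoints: 4, 6.25, 8.
f(4) = 0, f(6.25) = -2.25, f(8) = -4.
Sum = Σ Δt_i · f(t_i).
Sum = -12.0625.

-12.0625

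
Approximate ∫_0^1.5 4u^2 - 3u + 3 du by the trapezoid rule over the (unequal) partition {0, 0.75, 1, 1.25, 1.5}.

5.9375

Subinterval widths: 0.75, 0.25, 0.25, 0.25.
f(0) = 3, f(0.75) = 3, f(1) = 4, f(1.25) = 5.5, f(1.5) = 7.5.
On each subinterval the trapezoid contributes (Δu_i/2)·[f(u_{i-1}) + f(u_i)].
Sum = 5.9375.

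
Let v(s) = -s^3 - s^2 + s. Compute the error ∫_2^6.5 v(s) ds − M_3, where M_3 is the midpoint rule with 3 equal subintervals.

Exact integral: ∫_2^6.5 v(s) ds = -512.015625.
M_3 = -500.4140625.
Error = -512.015625 − (-500.4140625) = -11.6015625.

-11.6015625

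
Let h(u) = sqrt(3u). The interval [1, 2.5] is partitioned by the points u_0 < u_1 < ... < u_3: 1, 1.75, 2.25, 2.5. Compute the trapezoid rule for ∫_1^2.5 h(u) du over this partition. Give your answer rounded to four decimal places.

3.3982

Subinterval widths: 0.75, 0.5, 0.25.
h(1) ≈ 1.7321, h(1.75) ≈ 2.2913, h(2.25) ≈ 2.5981, h(2.5) ≈ 2.7386.
On each subinterval the trapezoid contributes (Δu_i/2)·[h(u_{i-1}) + h(u_i)].
Sum ≈ 3.3982.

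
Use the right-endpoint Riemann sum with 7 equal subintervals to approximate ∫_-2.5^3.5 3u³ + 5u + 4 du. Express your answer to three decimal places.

213.628

Δu = (3.5 − (-2.5))/7 = 6/7.
Right endpoints: -23/14, -11/14, 1/14, 13/14, 25/14, 37/14, 3.5.
f(-23/14) = -48065/2744, f(-11/14) = -3797/2744, f(1/14) = 11959/2744, f(13/14) = 30307/2744, f(25/14) = 82351/2744, f(37/14) = 199195/2744, f(3.5) = 150.125.
Sum = Δu · [f(-23/14) + f(-11/14) + f(1/14) + ...].
Sum ≈ 213.628.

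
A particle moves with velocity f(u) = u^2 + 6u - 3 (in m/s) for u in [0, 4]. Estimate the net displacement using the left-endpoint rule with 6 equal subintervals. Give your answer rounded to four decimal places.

44.2963

Δu = (4 − 0)/6 = 2/3.
Left endpoints: 0, 2/3, 4/3, 2, 8/3, 10/3.
f(0) = -3, f(2/3) = 13/9, f(4/3) = 61/9, f(2) = 13, f(8/3) = 181/9, f(10/3) = 253/9.
Sum = Δu · [f(0) + f(2/3) + f(4/3) + ...].
Sum ≈ 44.2963.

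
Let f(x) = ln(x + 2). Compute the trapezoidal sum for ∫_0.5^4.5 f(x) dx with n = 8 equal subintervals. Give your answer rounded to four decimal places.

Δx = (4.5 − 0.5)/8 = 0.5.
f(0.5) ≈ 0.9163, f(1) ≈ 1.0986, f(1.5) ≈ 1.2528, f(2) ≈ 1.3863, f(2.5) ≈ 1.5041, f(3) ≈ 1.6094, f(3.5) ≈ 1.7047, f(4) ≈ 1.7918, f(4.5) ≈ 1.8718.
T_8 = (Δx/2)·[f(x_0) + 2f(x_1) + ... + 2f(x_{7}) + f(x_8)].
Sum ≈ 5.8709.

5.8709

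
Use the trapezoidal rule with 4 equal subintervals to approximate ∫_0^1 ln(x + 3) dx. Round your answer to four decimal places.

1.2489

Δx = (1 − 0)/4 = 0.25.
f(0) ≈ 1.0986, f(0.25) ≈ 1.1787, f(0.5) ≈ 1.2528, f(0.75) ≈ 1.3218, f(1) ≈ 1.3863.
T_4 = (Δx/2)·[f(x_0) + 2f(x_1) + 2f(x_2) + 2f(x_3) + f(x_4)].
Sum ≈ 1.2489.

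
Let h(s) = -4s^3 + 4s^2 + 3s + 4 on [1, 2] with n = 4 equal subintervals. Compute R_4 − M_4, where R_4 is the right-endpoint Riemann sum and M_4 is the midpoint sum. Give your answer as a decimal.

-1.84375

R_4 = 1.0625.
M_4 = 2.90625.
R_4 − M_4 = -1.84375.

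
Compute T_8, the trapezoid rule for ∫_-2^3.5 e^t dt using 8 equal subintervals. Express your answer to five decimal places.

Δt = (3.5 − (-2))/8 = 0.6875.
f(-2) ≈ 0.13534, f(-1.3125) ≈ 0.26915, f(-0.625) ≈ 0.53526, f(0.0625) ≈ 1.06449, f(0.75) ≈ 2.11700, f(1.4375) ≈ 4.21016, f(2.125) ≈ 8.37290, f(2.8125) ≈ 16.65149, f(3.5) ≈ 33.11545.
T_8 = (Δt/2)·[f(t_0) + 2f(t_1) + ... + 2f(t_{7}) + f(t_8)].
Sum ≈ 34.26902.

34.26902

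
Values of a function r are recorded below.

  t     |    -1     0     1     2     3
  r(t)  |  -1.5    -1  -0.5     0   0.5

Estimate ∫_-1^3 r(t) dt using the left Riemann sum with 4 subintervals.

-3

Δt = 1.
Sum = 1·[(-1.5) + (-1) + (-0.5) + 0] = -3.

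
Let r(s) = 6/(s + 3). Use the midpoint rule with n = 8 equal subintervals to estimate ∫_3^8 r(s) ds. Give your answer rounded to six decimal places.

Δs = (8 − 3)/8 = 0.625.
Midpoints: 3.3125, 3.9375, 4.5625, 5.1875, 5.8125, 6.4375, 7.0625, 7.6875.
r(3.3125) = 96/101, r(3.9375) = 32/37, r(4.5625) = 96/121, r(5.1875) = 96/131, r(5.8125) = 32/47, r(6.4375) = 96/151, r(7.0625) = 96/161, r(7.6875) = 32/57.
Sum = Δs · [r(3.3125) + r(3.9375) + r(4.5625) + ...].
Sum ≈ 3.634914.

3.634914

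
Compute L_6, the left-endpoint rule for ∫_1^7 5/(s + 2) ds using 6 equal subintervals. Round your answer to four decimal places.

Δs = (7 − 1)/6 = 1.
Left endpoints: 1, 2, 3, 4, 5, 6.
f(1) = 5/3, f(2) = 1.25, f(3) = 1, f(4) = 5/6, f(5) = 5/7, f(6) = 0.625.
Sum = Δs · [f(1) + f(2) + f(3) + ...].
Sum ≈ 6.0893.

6.0893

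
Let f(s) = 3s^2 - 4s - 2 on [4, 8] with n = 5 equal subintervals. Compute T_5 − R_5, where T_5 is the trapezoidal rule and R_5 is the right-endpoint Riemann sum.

T_5 = 345.28.
R_5 = 396.48.
T_5 − R_5 = -51.2.

-51.2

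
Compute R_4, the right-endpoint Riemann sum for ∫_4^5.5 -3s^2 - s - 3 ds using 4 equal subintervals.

Δs = (5.5 − 4)/4 = 0.375.
Right endpoints: 4.375, 4.75, 5.125, 5.5.
f(4.375) = -64.796875, f(4.75) = -75.4375, f(5.125) = -86.921875, f(5.5) = -99.25.
Sum = Δs · [f(4.375) + f(4.75) + f(5.125) + f(5.5)].
Sum = -122.40234375.

-122.40234375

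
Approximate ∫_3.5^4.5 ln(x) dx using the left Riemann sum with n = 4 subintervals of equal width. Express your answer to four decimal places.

Δx = (4.5 − 3.5)/4 = 0.25.
Left endpoints: 3.5, 3.75, 4, 4.25.
f(3.5) ≈ 1.2528, f(3.75) ≈ 1.3218, f(4) ≈ 1.3863, f(4.25) ≈ 1.4469.
Sum = Δx · [f(3.5) + f(3.75) + f(4) + f(4.25)].
Sum ≈ 1.3519.

1.3519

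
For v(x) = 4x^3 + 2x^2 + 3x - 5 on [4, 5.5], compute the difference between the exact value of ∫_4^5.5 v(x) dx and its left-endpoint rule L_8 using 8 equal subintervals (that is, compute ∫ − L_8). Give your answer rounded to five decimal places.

40.96582

Exact integral: ∫_4^5.5 v(x) dx = 741.1875.
L_8 ≈ 700.2216797.
Error ≈ 741.1875 − 700.2216797 ≈ 40.96582.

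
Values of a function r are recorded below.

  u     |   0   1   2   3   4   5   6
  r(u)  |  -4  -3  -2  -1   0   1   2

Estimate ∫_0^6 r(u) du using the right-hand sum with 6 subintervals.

-3

Δu = 1.
Sum = 1·[(-3) + (-2) + (-1) + 0 + 1 + 2] = -3.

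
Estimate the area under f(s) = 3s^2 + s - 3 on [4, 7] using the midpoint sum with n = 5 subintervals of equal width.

286.23

Δs = (7 − 4)/5 = 0.6.
Midpoints: 4.3, 4.9, 5.5, 6.1, 6.7.
f(4.3) = 56.77, f(4.9) = 73.93, f(5.5) = 93.25, f(6.1) = 114.73, f(6.7) = 138.37.
Sum = Δs · [f(4.3) + f(4.9) + f(5.5) + f(6.1) + f(6.7)].
Sum = 286.23.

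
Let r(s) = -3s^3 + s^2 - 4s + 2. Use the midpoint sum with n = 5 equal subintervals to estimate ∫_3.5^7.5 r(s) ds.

-2203.82

Δs = (7.5 − 3.5)/5 = 0.8.
Midpoints: 3.9, 4.7, 5.5, 6.3, 7.1.
r(3.9) = -176.347, r(4.7) = -306.179, r(5.5) = -488.875, r(6.3) = -733.651, r(7.1) = -1049.723.
Sum = Δs · [r(3.9) + r(4.7) + r(5.5) + r(6.3) + r(7.1)].
Sum = -2203.82.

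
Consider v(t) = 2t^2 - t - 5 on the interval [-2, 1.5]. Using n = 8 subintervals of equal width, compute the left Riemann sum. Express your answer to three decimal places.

-7.287

Δt = (1.5 − (-2))/8 = 0.4375.
Left endpoints: -2, -1.5625, -1.125, -0.6875, -0.25, 0.1875, 0.625, 1.0625.
v(-2) = 5, v(-1.5625) = 1.4453125, v(-1.125) = -1.34375, v(-0.6875) = -3.3671875, v(-0.25) = -4.625, v(0.1875) = -5.1171875, v(0.625) = -4.84375, v(1.0625) = -3.8046875.
Sum = Δt · [v(-2) + v(-1.5625) + v(-1.125) + ...].
Sum ≈ -7.287.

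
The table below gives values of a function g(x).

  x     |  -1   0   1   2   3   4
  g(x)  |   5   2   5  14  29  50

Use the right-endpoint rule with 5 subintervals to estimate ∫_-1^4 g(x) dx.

Δx = 1.
Sum = 1·[2 + 5 + 14 + 29 + 50] = 100.

100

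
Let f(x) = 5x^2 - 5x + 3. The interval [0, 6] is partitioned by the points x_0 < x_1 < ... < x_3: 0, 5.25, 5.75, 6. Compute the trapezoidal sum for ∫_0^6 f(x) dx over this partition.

408.703125

Subinterval widths: 5.25, 0.5, 0.25.
f(0) = 3, f(5.25) = 114.5625, f(5.75) = 139.5625, f(6) = 153.
On each subinterval the trapezoid contributes (Δx_i/2)·[f(x_{i-1}) + f(x_i)].
Sum = 408.703125.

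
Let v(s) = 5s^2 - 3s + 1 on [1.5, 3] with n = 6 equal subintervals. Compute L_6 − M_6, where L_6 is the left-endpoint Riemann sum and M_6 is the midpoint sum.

L_6 = 27.171875.
M_6 = 30.7109375.
L_6 − M_6 = -3.5390625.

-3.5390625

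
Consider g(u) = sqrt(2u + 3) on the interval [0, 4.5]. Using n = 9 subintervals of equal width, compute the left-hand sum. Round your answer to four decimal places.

11.6853

Δu = (4.5 − 0)/9 = 0.5.
Left endpoints: 0, 0.5, 1, 1.5, 2, 2.5, 3, 3.5, 4.
g(0) ≈ 1.7321, g(0.5) ≈ 2.0000, g(1) ≈ 2.2361, g(1.5) ≈ 2.4495, g(2) ≈ 2.6458, g(2.5) ≈ 2.8284, g(3) ≈ 3.0000, g(3.5) ≈ 3.1623, g(4) ≈ 3.3166.
Sum = Δu · [g(0) + g(0.5) + g(1) + ...].
Sum ≈ 11.6853.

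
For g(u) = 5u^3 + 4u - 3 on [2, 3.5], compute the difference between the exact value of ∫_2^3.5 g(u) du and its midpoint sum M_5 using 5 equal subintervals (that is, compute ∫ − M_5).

Exact integral: ∫_2^3.5 g(u) du = 179.578125.
M_5 = 179.1140625.
Error = 179.578125 − 179.1140625 = 0.4640625.

0.4640625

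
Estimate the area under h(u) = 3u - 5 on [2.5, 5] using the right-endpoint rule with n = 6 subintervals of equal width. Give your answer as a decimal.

17.1875

Δu = (5 − 2.5)/6 = 5/12.
Right endpoints: 35/12, 10/3, 3.75, 25/6, 55/12, 5.
h(35/12) = 3.75, h(10/3) = 5, h(3.75) = 6.25, h(25/6) = 7.5, h(55/12) = 8.75, h(5) = 10.
Sum = Δu · [h(35/12) + h(10/3) + h(3.75) + ...].
Sum = 17.1875.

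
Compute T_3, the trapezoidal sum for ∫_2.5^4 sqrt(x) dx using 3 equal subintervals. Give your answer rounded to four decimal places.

2.6967

Δx = (4 − 2.5)/3 = 0.5.
f(2.5) ≈ 1.5811, f(3) ≈ 1.7321, f(3.5) ≈ 1.8708, f(4) ≈ 2.0000.
T_3 = (Δx/2)·[f(x_0) + 2f(x_1) + 2f(x_2) + f(x_3)].
Sum ≈ 2.6967.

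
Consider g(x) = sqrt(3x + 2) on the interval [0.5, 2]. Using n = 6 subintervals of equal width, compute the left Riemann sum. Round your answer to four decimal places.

Δx = (2 − 0.5)/6 = 0.25.
Left endpoints: 0.5, 0.75, 1, 1.25, 1.5, 1.75.
g(0.5) ≈ 1.8708, g(0.75) ≈ 2.0616, g(1) ≈ 2.2361, g(1.25) ≈ 2.3979, g(1.5) ≈ 2.5495, g(1.75) ≈ 2.6926.
Sum = Δx · [g(0.5) + g(0.75) + g(1) + ...].
Sum ≈ 3.4521.

3.4521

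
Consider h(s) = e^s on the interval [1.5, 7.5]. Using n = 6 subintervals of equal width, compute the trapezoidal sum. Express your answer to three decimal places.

Δs = (7.5 − 1.5)/6 = 1.
h(1.5) ≈ 4.482, h(2.5) ≈ 12.182, h(3.5) ≈ 33.115, h(4.5) ≈ 90.017, h(5.5) ≈ 244.692, h(6.5) ≈ 665.142, h(7.5) ≈ 1808.042.
T_6 = (Δs/2)·[h(s_0) + 2h(s_1) + ... + 2h(s_{5}) + h(s_6)].
Sum ≈ 1951.411.

1951.411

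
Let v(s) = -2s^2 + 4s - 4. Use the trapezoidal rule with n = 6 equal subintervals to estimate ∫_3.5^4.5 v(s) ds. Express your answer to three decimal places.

-20.176

Δs = (4.5 − 3.5)/6 = 1/6.
v(3.5) = -14.5, v(11/3) = -146/9, v(23/6) = -325/18, v(4) = -20, v(25/6) = -397/18, v(13/3) = -218/9, v(4.5) = -26.5.
T_6 = (Δs/2)·[v(s_0) + 2v(s_1) + ... + 2v(s_{5}) + v(s_6)].
Sum ≈ -20.176.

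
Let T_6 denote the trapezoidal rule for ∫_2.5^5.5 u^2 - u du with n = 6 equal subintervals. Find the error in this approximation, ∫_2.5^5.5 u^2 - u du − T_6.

-0.125

Exact integral: ∫_2.5^5.5 f(u) du = 38.25.
T_6 = 38.375.
Error = 38.25 − 38.375 = -0.125.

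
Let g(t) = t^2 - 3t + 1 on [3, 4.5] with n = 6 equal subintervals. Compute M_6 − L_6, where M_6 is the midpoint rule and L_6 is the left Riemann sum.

M_6 = 5.9921875.
L_6 = 5.171875.
M_6 − L_6 = 0.8203125.

0.8203125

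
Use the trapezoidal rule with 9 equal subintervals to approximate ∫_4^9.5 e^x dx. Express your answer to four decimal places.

13716.6483

Δx = (9.5 − 4)/9 = 11/18.
f(4) ≈ 54.5982, f(83/18) ≈ 100.5959, f(47/9) ≈ 185.3456, f(35/6) ≈ 341.4951, f(58/9) ≈ 629.1970, f(127/18) ≈ 1159.2813, f(23/3) ≈ 2135.9497, f(149/18) ≈ 3935.4392, f(80/9) ≈ 7250.9581, f(9.5) ≈ 13359.7268.
T_9 = (Δx/2)·[f(x_0) + 2f(x_1) + ... + 2f(x_{8}) + f(x_9)].
Sum ≈ 13716.6483.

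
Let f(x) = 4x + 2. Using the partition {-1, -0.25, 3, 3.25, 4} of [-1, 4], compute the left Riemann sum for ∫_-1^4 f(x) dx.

Subinterval widths: 0.75, 3.25, 0.25, 0.75.
Left endpoints: -1, -0.25, 3, 3.25.
f(-1) = -2, f(-0.25) = 1, f(3) = 14, f(3.25) = 15.
Sum = Σ Δx_i · f(x_i).
Sum = 16.5.

16.5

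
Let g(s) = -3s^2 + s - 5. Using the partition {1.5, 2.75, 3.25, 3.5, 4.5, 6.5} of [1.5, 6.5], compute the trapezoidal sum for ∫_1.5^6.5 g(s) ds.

Subinterval widths: 1.25, 0.5, 0.25, 1, 2.
g(1.5) = -10.25, g(2.75) = -24.9375, g(3.25) = -33.4375, g(3.5) = -38.25, g(4.5) = -61.25, g(6.5) = -125.25.
On each subinterval the trapezoid contributes (Δs_i/2)·[g(s_{i-1}) + g(s_i)].
Sum = -281.796875.

-281.796875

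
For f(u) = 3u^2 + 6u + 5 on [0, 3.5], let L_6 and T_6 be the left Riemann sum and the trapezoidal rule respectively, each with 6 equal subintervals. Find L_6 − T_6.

L_6 ≈ 80.876736.
T_6 ≈ 97.720486.
L_6 − T_6 = -16.84375.

-16.84375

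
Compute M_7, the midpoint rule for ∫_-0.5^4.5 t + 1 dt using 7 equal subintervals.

Δt = (4.5 − (-0.5))/7 = 5/7.
Midpoints: -1/7, 4/7, 9/7, 2, 19/7, 24/7, 29/7.
f(-1/7) = 6/7, f(4/7) = 11/7, f(9/7) = 16/7, f(2) = 3, f(19/7) = 26/7, f(24/7) = 31/7, f(29/7) = 36/7.
Sum = Δt · [f(-1/7) + f(4/7) + f(9/7) + ...].
Sum = 15.

15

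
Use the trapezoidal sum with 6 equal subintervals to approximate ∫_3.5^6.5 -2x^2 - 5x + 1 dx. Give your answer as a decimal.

-226.75

Δx = (6.5 − 3.5)/6 = 0.5.
f(3.5) = -41, f(4) = -51, f(4.5) = -62, f(5) = -74, f(5.5) = -87, f(6) = -101, f(6.5) = -116.
T_6 = (Δx/2)·[f(x_0) + 2f(x_1) + ... + 2f(x_{5}) + f(x_6)].
Sum = -226.75.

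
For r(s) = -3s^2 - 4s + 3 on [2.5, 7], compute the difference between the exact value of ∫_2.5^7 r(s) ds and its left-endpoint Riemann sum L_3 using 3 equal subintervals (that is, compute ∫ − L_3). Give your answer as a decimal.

Exact integral: ∫_2.5^7 r(s) ds = -399.375.
L_3 = -294.75.
Error = -399.375 − (-294.75) = -104.625.

-104.625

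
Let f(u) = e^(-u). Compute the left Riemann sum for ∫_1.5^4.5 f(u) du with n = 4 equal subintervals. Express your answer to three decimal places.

0.301

Δu = (4.5 − 1.5)/4 = 0.75.
Left endpoints: 1.5, 2.25, 3, 3.75.
f(1.5) ≈ 0.223, f(2.25) ≈ 0.105, f(3) ≈ 0.050, f(3.75) ≈ 0.024.
Sum = Δu · [f(1.5) + f(2.25) + f(3) + f(3.75)].
Sum ≈ 0.301.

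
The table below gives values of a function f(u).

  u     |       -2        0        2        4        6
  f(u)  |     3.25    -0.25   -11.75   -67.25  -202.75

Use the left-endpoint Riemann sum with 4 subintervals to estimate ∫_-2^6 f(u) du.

Δu = 2.
Sum = 2·[3.25 + (-0.25) + (-11.75) + (-67.25)] = -152.

-152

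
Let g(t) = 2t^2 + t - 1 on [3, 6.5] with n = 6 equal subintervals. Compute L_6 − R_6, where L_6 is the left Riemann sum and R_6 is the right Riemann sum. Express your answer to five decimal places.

-40.83333

L_6 ≈ 158.1886574.
R_6 ≈ 199.0219907.
L_6 − R_6 ≈ -40.83333.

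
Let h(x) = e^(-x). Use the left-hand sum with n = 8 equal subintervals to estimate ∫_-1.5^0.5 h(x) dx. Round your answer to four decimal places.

Δx = (0.5 − (-1.5))/8 = 0.25.
Left endpoints: -1.5, -1.25, -1, -0.75, -0.5, -0.25, 0, 0.25.
h(-1.5) ≈ 4.4817, h(-1.25) ≈ 3.4903, h(-1) ≈ 2.7183, h(-0.75) ≈ 2.1170, h(-0.5) ≈ 1.6487, h(-0.25) ≈ 1.2840, h(0) ≈ 1.0000, h(0.25) ≈ 0.7788.
Sum = Δx · [h(-1.5) + h(-1.25) + h(-1) + ...].
Sum ≈ 4.3797.

4.3797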